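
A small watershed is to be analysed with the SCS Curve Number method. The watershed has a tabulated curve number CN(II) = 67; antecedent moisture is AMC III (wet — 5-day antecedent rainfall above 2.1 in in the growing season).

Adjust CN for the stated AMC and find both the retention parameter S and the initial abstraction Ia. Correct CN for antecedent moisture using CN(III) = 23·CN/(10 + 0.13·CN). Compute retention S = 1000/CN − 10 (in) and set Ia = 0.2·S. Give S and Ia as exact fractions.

CN(III) from CN(II)=67: (23·67)/(10 + 0.13·67) = 154100/1871 ≈ 82.362
Retention S: 1000/CN − 10 with CN=82.362 → S = 3300/1541 ≈ 2.141 in
Ia = 0.2·(3300/1541) = 660/1541 in ≈ 0.428 in

S = 3300/1541 in ≈ 2.141 in; Ia = 660/1541 in ≈ 0.428 in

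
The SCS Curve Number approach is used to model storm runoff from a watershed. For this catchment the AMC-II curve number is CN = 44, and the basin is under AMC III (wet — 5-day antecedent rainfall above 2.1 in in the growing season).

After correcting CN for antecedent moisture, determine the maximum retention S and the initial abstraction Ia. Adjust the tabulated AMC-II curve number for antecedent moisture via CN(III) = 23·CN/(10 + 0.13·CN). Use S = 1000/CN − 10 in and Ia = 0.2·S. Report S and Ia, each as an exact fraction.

Wet (AMC III): CN(III) = 23·44/(10 + 0.13·44) = 1012/(393/25) = 25300/393 ≈ 64.377
Retention S: 1000/CN − 10 with CN=64.377 → S = 1400/253 ≈ 5.534 in
Ia = 0.2·(1400/253) = 280/253 in ≈ 1.107 in

S = 1400/253 in ≈ 5.534 in; Ia = 280/253 in ≈ 1.107 in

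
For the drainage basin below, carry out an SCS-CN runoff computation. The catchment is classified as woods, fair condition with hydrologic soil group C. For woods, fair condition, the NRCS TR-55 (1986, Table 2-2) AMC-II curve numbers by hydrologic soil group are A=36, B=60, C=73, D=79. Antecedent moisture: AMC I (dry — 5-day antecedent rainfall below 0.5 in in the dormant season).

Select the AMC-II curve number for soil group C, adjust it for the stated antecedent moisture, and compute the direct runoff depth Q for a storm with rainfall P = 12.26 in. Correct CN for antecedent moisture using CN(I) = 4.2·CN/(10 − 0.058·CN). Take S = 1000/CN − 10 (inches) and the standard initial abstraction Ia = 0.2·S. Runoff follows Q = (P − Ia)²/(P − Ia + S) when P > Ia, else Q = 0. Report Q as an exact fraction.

NRCS table: woods, fair condition, soil group C → CN(II) = 73
Dry (AMC I): CN(I) = 4.2·73/(10 − 0.058·73) = (1533/5)/(2883/500) = 51100/961 ≈ 53.174
Max retention: S = 1000/(51100/961) − 10 = 4500/511 in (≈ 8.806 in)
Initial abstraction Ia = S/5 = (4500/511)/5 = 900/511 ≈ 1.761 in
Since P=12.260 > Ia=1.761: effective rainfall P−Ia = 268243/25550 in
Q = (268243/25550)²/((268243/25550) + 4500/511) = (71954307049/652802500)/(493243/25550) = 71954307049/12602358650 in ≈ 5.710 in

Q = 71954307049/12602358650 in ≈ 5.710 in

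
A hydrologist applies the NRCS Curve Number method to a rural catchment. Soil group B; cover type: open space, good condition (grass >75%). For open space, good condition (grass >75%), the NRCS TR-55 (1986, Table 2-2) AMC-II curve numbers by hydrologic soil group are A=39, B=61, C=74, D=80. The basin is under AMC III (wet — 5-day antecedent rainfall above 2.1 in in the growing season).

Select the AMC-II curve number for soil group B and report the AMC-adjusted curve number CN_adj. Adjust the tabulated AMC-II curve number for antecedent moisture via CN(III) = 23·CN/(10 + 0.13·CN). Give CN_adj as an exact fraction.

NRCS table: open space, good condition (grass >75%), soil group B → CN(II) = 61
CN(III) from CN(II)=61: (23·61)/(10 + 0.13·61) = 140300/1793 ≈ 78.249

CN_adj = 140300/1793 ≈ 78.249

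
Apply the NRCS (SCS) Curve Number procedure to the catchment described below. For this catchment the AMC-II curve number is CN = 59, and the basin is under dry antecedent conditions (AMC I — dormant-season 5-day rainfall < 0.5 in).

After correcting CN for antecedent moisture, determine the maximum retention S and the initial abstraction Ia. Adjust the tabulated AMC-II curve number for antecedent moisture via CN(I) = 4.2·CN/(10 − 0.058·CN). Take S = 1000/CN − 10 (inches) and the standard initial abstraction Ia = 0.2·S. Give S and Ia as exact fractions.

S = 20500/1239 in ≈ 16.546 in; Ia = 4100/1239 in ≈ 3.309 in

CN(I) from CN(II)=59: (4.2·59)/(10 − 0.058·59) = 123900/3289 ≈ 37.671
S = 1000/(123900/3289) − 10 = 20500/1239 in ≈ 16.546 in
Initial abstraction Ia = S/5 = (20500/1239)/5 = 4100/1239 ≈ 3.309 in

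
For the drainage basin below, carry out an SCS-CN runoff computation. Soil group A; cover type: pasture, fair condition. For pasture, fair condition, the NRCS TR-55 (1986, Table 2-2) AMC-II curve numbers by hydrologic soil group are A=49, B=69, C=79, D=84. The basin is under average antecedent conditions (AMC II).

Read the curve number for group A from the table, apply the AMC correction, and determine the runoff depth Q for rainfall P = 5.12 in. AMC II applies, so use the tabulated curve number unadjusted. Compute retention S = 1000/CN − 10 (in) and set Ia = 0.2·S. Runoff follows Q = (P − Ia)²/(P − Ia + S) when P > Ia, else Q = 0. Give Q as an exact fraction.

NRCS table: pasture, fair condition, soil group A → CN(II) = 49
CN(II) = 49; AMC II needs no correction.
S = 1000/49 − 10 = 510/49 in ≈ 10.408 in
Ia = 0.2S: 0.2·10.408 = 2.082 in (exactly 102/49)
Since P=5.120 > Ia=2.082: effective rainfall P−Ia = 3722/1225 in
Q: (3722/1225)² ÷ (16472/1225) = 3463321/5044550 in (≈ 0.687 in)

Q = 3463321/5044550 in ≈ 0.687 in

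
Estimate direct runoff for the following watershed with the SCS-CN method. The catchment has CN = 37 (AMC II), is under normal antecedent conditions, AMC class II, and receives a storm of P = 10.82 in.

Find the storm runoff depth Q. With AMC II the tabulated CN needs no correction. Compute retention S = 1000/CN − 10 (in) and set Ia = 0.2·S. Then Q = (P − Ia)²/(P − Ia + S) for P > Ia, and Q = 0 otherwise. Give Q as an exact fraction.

AMC II — tabulated CN = 37 applies directly.
Max retention: S = 1000/37 − 10 = 630/37 in (≈ 17.027 in)
Ia = 0.2S: 0.2·17.027 = 3.405 in (exactly 126/37)
P − Ia = 10.820 − 3.405 = 13717/1850 ≈ 7.415 in (> 0, runoff occurs)
Runoff Q = (P−Ia)²/(P−Ia+S) = (7.415)²/(7.415+17.027) = 188156089/83651450 ≈ 2.249 in

Q = 188156089/83651450 in ≈ 2.249 in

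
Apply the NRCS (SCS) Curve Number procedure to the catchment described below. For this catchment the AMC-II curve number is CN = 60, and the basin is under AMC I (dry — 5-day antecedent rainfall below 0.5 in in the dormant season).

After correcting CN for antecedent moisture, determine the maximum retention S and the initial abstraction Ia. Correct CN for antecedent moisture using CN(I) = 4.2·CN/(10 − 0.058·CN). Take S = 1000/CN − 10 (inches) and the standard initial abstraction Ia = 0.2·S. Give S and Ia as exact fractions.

Adjust CN=60 to AMC I: 4.2·60/(10 − 0.058·60) → 252 ÷ (163/25) = 6300/163 ≈ 38.650
S = 1000/(6300/163) − 10 = 1000/63 in ≈ 15.873 in
Ia = 0.2·(1000/63) = 200/63 in ≈ 3.175 in

S = 1000/63 in ≈ 15.873 in; Ia = 200/63 in ≈ 3.175 in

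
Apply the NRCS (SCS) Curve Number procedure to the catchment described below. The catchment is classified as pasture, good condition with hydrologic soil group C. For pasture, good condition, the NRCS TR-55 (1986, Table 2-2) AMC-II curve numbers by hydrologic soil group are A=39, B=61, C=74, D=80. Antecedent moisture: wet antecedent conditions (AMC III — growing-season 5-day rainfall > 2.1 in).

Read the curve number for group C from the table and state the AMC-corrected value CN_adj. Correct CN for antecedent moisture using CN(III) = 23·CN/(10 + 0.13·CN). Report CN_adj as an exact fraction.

NRCS table: pasture, good condition, soil group C → CN(II) = 74
Wet (AMC III): CN(III) = 23·74/(10 + 0.13·74) = 1702/(981/50) = 85100/981 ≈ 86.748

CN_adj = 85100/981 ≈ 86.748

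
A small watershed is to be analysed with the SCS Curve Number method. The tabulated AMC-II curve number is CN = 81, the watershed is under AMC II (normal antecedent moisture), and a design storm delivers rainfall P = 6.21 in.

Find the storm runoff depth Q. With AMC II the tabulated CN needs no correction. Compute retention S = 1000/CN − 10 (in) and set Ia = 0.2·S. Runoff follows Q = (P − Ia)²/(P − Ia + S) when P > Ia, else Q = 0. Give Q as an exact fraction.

Q = 2162343001/530558100 in ≈ 4.076 in

AMC II — tabulated CN = 81 applies directly.
Retention S: 1000/CN − 10 with CN=81.000 → S = 190/81 ≈ 2.346 in
Initial abstraction Ia = S/5 = (190/81)/5 = 38/81 ≈ 0.469 in
P − Ia = 6.210 − 0.469 = 46501/8100 ≈ 5.741 in (> 0, runoff occurs)
Q: (46501/8100)² ÷ (65501/8100) = 2162343001/530558100 in (≈ 4.076 in)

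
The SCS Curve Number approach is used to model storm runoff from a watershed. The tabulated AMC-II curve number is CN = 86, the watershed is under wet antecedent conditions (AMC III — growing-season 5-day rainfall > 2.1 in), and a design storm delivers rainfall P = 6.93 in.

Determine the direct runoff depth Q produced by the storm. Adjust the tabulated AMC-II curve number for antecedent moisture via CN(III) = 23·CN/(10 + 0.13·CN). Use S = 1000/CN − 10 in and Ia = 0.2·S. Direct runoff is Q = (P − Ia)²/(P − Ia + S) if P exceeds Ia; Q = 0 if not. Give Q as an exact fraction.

Q = 64392439447/10474597900 in ≈ 6.147 in

CN(III) from CN(II)=86: (23·86)/(10 + 0.13·86) = 98900/1059 ≈ 93.390
S = 1000/(98900/1059) − 10 = 700/989 in ≈ 0.708 in
Ia = 0.2S: 0.2·0.708 = 0.142 in (exactly 140/989)
P − Ia = 6.930 − 0.142 = 671377/98900 ≈ 6.788 in (> 0, runoff occurs)
Runoff Q = (P−Ia)²/(P−Ia+S) = (6.788)²/(6.788+0.708) = 64392439447/10474597900 ≈ 6.147 in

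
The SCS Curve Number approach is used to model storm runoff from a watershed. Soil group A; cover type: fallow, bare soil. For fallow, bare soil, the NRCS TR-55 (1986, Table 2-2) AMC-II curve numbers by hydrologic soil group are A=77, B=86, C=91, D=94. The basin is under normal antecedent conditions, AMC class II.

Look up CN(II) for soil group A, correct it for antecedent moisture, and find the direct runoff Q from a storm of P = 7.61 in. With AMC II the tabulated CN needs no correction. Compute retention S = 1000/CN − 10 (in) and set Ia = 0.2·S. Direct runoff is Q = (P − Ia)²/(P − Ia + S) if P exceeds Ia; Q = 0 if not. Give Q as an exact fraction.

NRCS table: fallow, bare soil, soil group A → CN(II) = 77
Average conditions: CN = 77 (no AMC adjustment).
Retention S: 1000/CN − 10 with CN=77.000 → S = 230/77 ≈ 2.987 in
Initial abstraction Ia = S/5 = (230/77)/5 = 46/77 ≈ 0.597 in
Since P=7.610 > Ia=0.597: effective rainfall P−Ia = 53997/7700 in
Runoff Q = (P−Ia)²/(P−Ia+S) = (7.013)²/(7.013+2.987) = 2915676009/592876900 ≈ 4.918 in

Q = 2915676009/592876900 in ≈ 4.918 in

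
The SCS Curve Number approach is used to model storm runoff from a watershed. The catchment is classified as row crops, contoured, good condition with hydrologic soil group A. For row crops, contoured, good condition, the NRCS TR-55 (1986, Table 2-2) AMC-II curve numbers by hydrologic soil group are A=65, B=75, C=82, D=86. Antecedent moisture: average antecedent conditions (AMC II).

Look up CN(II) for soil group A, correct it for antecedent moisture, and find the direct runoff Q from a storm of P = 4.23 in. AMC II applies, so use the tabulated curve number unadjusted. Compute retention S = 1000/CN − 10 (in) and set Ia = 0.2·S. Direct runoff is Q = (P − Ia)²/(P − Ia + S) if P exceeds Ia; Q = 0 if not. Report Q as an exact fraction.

Q = 16801801/14428700 in ≈ 1.164 in

NRCS table: row crops, contoured, good condition, soil group A → CN(II) = 65
CN(II) = 65; AMC II needs no correction.
Retention S: 1000/CN − 10 with CN=65.000 → S = 70/13 ≈ 5.385 in
Ia = 0.2S: 0.2·5.385 = 1.077 in (exactly 14/13)
Excess rainfall: 4.230 − 1.077 = 3.153 in; P > Ia so Q > 0
Q: (4099/1300)² ÷ (11099/1300) = 16801801/14428700 in (≈ 1.164 in)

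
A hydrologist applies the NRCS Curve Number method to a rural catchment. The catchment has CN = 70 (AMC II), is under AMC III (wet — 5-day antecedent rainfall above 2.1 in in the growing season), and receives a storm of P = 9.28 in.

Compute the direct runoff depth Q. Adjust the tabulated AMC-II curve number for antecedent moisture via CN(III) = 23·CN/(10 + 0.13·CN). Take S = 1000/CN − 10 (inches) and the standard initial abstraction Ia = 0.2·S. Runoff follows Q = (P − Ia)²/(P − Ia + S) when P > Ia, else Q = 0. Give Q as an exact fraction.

Q = 160670738/21811475 in ≈ 7.366 in

Adjust CN=70 to AMC III: 23·70/(10 + 0.13·70) → 1610 ÷ (191/10) = 16100/191 ≈ 84.293
S = 1000/(16100/191) − 10 = 300/161 in ≈ 1.863 in
Ia = 0.2·(300/161) = 60/161 in ≈ 0.373 in
Excess rainfall: 9.280 − 0.373 = 8.907 in; P > Ia so Q > 0
Runoff Q = (P−Ia)²/(P−Ia+S) = (8.907)²/(8.907+1.863) = 160670738/21811475 ≈ 7.366 in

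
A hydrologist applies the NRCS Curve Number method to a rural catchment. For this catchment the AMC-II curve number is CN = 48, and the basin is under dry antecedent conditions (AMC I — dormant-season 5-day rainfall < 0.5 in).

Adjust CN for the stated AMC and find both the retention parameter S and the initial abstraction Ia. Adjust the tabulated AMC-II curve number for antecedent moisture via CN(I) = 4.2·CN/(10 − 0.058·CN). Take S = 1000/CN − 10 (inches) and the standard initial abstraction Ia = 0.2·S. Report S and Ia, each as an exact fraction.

Adjust CN=48 to AMC I: 4.2·48/(10 − 0.058·48) → (1008/5) ÷ (902/125) = 12600/451 ≈ 27.938
Retention S: 1000/CN − 10 with CN=27.938 → S = 1625/63 ≈ 25.794 in
Ia = 0.2S: 0.2·25.794 = 5.159 in (exactly 325/63)

S = 1625/63 in ≈ 25.794 in; Ia = 325/63 in ≈ 5.159 in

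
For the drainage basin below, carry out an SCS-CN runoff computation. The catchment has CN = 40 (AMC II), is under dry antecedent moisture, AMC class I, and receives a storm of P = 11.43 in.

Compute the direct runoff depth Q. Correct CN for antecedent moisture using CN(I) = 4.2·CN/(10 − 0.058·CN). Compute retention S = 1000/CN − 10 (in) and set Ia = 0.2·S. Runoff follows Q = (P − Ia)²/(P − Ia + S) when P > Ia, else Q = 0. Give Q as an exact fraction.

Adjust CN=40 to AMC I: 4.2·40/(10 − 0.058·40) → 168 ÷ (192/25) = 175/8 ≈ 21.875
Retention S: 1000/CN − 10 with CN=21.875 → S = 250/7 ≈ 35.714 in
Ia = 0.2S: 0.2·35.714 = 7.143 in (exactly 50/7)
P − Ia = 11.430 − 7.143 = 3001/700 ≈ 4.287 in (> 0, runoff occurs)
Q: (3001/700)² ÷ (28001/700) = 9006001/19600700 in (≈ 0.459 in)

Q = 9006001/19600700 in ≈ 0.459 in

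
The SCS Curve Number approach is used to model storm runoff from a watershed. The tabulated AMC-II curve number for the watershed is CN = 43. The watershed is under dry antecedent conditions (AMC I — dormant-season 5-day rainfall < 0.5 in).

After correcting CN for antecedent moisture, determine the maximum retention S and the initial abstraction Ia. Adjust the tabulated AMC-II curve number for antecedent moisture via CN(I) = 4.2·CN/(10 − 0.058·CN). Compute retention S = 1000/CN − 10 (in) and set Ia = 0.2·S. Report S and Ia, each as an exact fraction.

S = 9500/301 in ≈ 31.561 in; Ia = 1900/301 in ≈ 6.312 in

CN(I) from CN(II)=43: (4.2·43)/(10 − 0.058·43) = 30100/1251 ≈ 24.061
Max retention: S = 1000/(30100/1251) − 10 = 9500/301 in (≈ 31.561 in)
Ia = 0.2S: 0.2·31.561 = 6.312 in (exactly 1900/301)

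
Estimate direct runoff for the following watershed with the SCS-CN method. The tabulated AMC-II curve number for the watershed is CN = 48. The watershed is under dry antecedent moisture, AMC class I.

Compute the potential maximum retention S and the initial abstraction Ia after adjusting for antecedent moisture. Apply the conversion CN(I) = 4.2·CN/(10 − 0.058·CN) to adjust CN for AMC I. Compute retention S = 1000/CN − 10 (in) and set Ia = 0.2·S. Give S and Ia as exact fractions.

Dry (AMC I): CN(I) = 4.2·48/(10 − 0.058·48) = (1008/5)/(902/125) = 12600/451 ≈ 27.938
S = 1000/(12600/451) − 10 = 1625/63 in ≈ 25.794 in
Ia = 0.2S: 0.2·25.794 = 5.159 in (exactly 325/63)

S = 1625/63 in ≈ 25.794 in; Ia = 325/63 in ≈ 5.159 in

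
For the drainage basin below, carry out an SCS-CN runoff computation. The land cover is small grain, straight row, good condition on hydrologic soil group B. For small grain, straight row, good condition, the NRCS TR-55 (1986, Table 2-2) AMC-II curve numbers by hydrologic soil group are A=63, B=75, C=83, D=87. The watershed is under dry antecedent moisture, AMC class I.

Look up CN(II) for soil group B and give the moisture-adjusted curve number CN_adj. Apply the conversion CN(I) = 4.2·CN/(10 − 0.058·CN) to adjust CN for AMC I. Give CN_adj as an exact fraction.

CN_adj = 6300/113 ≈ 55.752

NRCS table: small grain, straight row, good condition, soil group B → CN(II) = 75
CN(I) from CN(II)=75: (4.2·75)/(10 − 0.058·75) = 6300/113 ≈ 55.752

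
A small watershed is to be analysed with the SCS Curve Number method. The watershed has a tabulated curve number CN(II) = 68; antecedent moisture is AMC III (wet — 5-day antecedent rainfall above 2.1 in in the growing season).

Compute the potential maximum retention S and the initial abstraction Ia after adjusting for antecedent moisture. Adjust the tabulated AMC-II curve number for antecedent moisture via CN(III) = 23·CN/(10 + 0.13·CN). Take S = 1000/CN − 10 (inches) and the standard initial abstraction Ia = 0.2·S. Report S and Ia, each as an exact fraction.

S = 800/391 in ≈ 2.046 in; Ia = 160/391 in ≈ 0.409 in

Adjust CN=68 to AMC III: 23·68/(10 + 0.13·68) → 1564 ÷ (471/25) = 39100/471 ≈ 83.015
Max retention: S = 1000/(39100/471) − 10 = 800/391 in (≈ 2.046 in)
Ia = 0.2·(800/391) = 160/391 in ≈ 0.409 in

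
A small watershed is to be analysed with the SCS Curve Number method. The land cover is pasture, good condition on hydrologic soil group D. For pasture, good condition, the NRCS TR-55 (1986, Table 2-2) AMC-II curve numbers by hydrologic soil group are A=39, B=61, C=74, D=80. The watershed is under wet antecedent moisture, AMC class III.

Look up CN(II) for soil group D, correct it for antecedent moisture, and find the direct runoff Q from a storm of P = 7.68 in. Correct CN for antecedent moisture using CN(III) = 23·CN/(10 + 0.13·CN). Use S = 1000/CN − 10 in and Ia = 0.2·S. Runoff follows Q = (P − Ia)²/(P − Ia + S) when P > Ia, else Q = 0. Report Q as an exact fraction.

Q = 18412681/2826700 in ≈ 6.514 in

NRCS table: pasture, good condition, soil group D → CN(II) = 80
Wet (AMC III): CN(III) = 23·80/(10 + 0.13·80) = 1840/(102/5) = 4600/51 ≈ 90.196
Retention S: 1000/CN − 10 with CN=90.196 → S = 25/23 ≈ 1.087 in
Ia = 0.2S: 0.2·1.087 = 0.217 in (exactly 5/23)
Excess rainfall: 7.680 − 0.217 = 7.463 in; P > Ia so Q > 0
Runoff Q = (P−Ia)²/(P−Ia+S) = (7.463)²/(7.463+1.087) = 18412681/2826700 ≈ 6.514 in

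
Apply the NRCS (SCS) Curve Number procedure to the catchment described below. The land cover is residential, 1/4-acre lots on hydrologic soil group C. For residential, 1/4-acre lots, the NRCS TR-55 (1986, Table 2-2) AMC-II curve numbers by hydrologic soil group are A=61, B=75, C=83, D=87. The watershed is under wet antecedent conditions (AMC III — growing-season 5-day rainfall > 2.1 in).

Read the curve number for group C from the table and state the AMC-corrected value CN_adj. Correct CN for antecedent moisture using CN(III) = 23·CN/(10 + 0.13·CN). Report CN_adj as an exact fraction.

CN_adj = 190900/2079 ≈ 91.823

NRCS table: residential, 1/4-acre lots, soil group C → CN(II) = 83
CN(III) from CN(II)=83: (23·83)/(10 + 0.13·83) = 190900/2079 ≈ 91.823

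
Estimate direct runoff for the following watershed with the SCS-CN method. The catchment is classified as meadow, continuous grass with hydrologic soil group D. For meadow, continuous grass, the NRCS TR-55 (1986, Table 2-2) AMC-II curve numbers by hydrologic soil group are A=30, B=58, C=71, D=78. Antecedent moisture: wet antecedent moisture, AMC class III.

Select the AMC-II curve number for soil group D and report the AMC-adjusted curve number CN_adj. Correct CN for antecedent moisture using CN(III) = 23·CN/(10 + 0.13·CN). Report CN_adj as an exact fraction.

NRCS table: meadow, continuous grass, soil group D → CN(II) = 78
Adjust CN=78 to AMC III: 23·78/(10 + 0.13·78) → 1794 ÷ (1007/50) = 89700/1007 ≈ 89.076

CN_adj = 89700/1007 ≈ 89.076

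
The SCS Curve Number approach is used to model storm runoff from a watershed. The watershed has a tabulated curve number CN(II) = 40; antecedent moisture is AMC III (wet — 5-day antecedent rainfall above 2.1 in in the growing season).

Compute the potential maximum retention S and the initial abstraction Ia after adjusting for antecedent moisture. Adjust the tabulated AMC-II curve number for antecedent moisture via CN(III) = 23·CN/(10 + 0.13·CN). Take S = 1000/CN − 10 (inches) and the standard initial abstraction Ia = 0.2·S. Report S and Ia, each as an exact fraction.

S = 150/23 in ≈ 6.522 in; Ia = 30/23 in ≈ 1.304 in

CN(III) from CN(II)=40: (23·40)/(10 + 0.13·40) = 1150/19 ≈ 60.526
S = 1000/(1150/19) − 10 = 150/23 in ≈ 6.522 in
Ia = 0.2·(150/23) = 30/23 in ≈ 1.304 in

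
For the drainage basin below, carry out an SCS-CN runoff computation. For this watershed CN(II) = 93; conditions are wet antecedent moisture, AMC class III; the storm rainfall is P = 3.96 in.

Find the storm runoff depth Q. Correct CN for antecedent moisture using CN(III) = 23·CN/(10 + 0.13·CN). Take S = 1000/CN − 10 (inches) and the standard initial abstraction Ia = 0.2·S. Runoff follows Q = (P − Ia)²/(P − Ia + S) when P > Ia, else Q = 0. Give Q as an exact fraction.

Wet (AMC III): CN(III) = 23·93/(10 + 0.13·93) = 2139/(2209/100) = 213900/2209 ≈ 96.831
Retention S: 1000/CN − 10 with CN=96.831 → S = 700/2139 ≈ 0.327 in
Ia = 0.2·(700/2139) = 140/2139 in ≈ 0.065 in
Since P=3.960 > Ia=0.065: effective rainfall P−Ia = 208261/53475 in
Q: (208261/53475)² ÷ (225761/53475) = 43372644121/12072569475 in (≈ 3.593 in)

Q = 43372644121/12072569475 in ≈ 3.593 in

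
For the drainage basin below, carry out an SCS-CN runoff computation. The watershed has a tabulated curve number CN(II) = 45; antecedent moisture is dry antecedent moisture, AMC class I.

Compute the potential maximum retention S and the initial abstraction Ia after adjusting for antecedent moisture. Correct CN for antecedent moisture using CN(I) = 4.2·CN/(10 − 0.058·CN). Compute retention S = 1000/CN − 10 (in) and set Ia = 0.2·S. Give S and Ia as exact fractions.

Adjust CN=45 to AMC I: 4.2·45/(10 − 0.058·45) → 189 ÷ (739/100) = 18900/739 ≈ 25.575
Max retention: S = 1000/(18900/739) − 10 = 5500/189 in (≈ 29.101 in)
Initial abstraction Ia = S/5 = (5500/189)/5 = 1100/189 ≈ 5.820 in

S = 5500/189 in ≈ 29.101 in; Ia = 1100/189 in ≈ 5.820 in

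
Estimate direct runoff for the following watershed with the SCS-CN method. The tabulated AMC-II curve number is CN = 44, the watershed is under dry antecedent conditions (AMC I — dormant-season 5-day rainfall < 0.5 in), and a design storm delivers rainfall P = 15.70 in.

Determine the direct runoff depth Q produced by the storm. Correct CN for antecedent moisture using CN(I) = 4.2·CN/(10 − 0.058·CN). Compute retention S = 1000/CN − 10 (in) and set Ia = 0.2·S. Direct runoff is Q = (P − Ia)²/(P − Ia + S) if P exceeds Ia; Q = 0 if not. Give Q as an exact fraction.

CN(I) from CN(II)=44: (4.2·44)/(10 − 0.058·44) = 3300/133 ≈ 24.812
Max retention: S = 1000/(3300/133) − 10 = 1000/33 in (≈ 30.303 in)
Ia = 0.2S: 0.2·30.303 = 6.061 in (exactly 200/33)
P − Ia = 15.700 − 6.061 = 3181/330 ≈ 9.639 in (> 0, runoff occurs)
Q: (3181/330)² ÷ (13181/330) = 10118761/4349730 in (≈ 2.326 in)

Q = 10118761/4349730 in ≈ 2.326 in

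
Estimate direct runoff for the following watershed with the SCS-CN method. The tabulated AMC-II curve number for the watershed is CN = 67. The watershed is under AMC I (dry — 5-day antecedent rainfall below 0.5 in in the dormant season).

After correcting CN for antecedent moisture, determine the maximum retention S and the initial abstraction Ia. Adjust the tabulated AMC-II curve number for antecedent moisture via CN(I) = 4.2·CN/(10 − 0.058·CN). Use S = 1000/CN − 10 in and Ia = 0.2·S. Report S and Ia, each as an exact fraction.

S = 5500/469 in ≈ 11.727 in; Ia = 1100/469 in ≈ 2.345 in

Adjust CN=67 to AMC I: 4.2·67/(10 − 0.058·67) → (1407/5) ÷ (3057/500) = 46900/1019 ≈ 46.026
Max retention: S = 1000/(46900/1019) − 10 = 5500/469 in (≈ 11.727 in)
Ia = 0.2S: 0.2·11.727 = 2.345 in (exactly 1100/469)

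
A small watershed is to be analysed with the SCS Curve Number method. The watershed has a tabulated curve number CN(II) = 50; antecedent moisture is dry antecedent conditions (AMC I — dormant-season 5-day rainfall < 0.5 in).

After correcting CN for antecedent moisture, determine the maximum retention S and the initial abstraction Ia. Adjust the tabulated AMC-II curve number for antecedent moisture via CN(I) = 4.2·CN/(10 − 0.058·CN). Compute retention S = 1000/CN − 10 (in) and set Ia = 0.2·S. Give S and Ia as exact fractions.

CN(I) from CN(II)=50: (4.2·50)/(10 − 0.058·50) = 2100/71 ≈ 29.577
S = 1000/(2100/71) − 10 = 500/21 in ≈ 23.810 in
Initial abstraction Ia = S/5 = (500/21)/5 = 100/21 ≈ 4.762 in

S = 500/21 in ≈ 23.810 in; Ia = 100/21 in ≈ 4.762 in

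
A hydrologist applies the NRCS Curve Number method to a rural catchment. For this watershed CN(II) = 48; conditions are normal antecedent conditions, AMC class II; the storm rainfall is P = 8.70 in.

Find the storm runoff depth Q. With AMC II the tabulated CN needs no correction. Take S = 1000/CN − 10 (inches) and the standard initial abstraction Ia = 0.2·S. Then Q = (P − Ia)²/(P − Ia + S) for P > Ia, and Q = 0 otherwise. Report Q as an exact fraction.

Q = 19208/7815 in ≈ 2.458 in

AMC II — tabulated CN = 48 applies directly.
Retention S: 1000/CN − 10 with CN=48.000 → S = 65/6 ≈ 10.833 in
Ia = 0.2S: 0.2·10.833 = 2.167 in (exactly 13/6)
Excess rainfall: 8.700 − 2.167 = 6.533 in; P > Ia so Q > 0
Q = (98/15)²/((98/15) + 65/6) = (9604/225)/(521/30) = 19208/7815 in ≈ 2.458 in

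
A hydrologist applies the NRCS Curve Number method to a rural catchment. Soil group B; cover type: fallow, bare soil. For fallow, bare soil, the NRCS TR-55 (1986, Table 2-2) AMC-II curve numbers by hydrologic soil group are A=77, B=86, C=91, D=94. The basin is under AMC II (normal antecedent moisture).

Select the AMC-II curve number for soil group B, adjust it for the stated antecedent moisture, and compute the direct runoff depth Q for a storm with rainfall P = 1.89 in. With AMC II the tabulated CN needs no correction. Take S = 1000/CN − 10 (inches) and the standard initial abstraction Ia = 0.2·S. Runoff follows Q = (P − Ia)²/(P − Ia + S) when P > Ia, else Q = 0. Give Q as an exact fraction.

NRCS table: fallow, bare soil, soil group B → CN(II) = 86
AMC II — tabulated CN = 86 applies directly.
Max retention: S = 1000/86 − 10 = 70/43 in (≈ 1.628 in)
Initial abstraction Ia = S/5 = (70/43)/5 = 14/43 ≈ 0.326 in
Excess rainfall: 1.890 − 0.326 = 1.564 in; P > Ia so Q > 0
Runoff Q = (P−Ia)²/(P−Ia+S) = (1.564)²/(1.564+1.628) = 6464647/8432300 ≈ 0.767 in

Q = 6464647/8432300 in ≈ 0.767 in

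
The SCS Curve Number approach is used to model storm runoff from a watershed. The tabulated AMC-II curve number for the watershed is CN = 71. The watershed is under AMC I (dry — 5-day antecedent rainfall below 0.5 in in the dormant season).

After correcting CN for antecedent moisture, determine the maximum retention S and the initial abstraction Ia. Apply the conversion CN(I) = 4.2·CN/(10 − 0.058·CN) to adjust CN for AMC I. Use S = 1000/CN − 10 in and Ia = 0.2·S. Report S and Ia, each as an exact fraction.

Dry (AMC I): CN(I) = 4.2·71/(10 − 0.058·71) = (1491/5)/(2941/500) = 149100/2941 ≈ 50.697
Max retention: S = 1000/(149100/2941) − 10 = 14500/1491 in (≈ 9.725 in)
Ia = 0.2·(14500/1491) = 2900/1491 in ≈ 1.945 in

S = 14500/1491 in ≈ 9.725 in; Ia = 2900/1491 in ≈ 1.945 in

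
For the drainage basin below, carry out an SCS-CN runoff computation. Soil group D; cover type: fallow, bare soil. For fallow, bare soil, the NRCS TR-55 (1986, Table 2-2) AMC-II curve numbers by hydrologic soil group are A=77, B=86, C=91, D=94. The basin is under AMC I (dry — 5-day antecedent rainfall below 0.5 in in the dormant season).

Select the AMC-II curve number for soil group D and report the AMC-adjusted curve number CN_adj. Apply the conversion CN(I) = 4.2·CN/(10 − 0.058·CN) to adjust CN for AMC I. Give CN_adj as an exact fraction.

NRCS table: fallow, bare soil, soil group D → CN(II) = 94
Dry (AMC I): CN(I) = 4.2·94/(10 − 0.058·94) = (1974/5)/(1137/250) = 32900/379 ≈ 86.807

CN_adj = 32900/379 ≈ 86.807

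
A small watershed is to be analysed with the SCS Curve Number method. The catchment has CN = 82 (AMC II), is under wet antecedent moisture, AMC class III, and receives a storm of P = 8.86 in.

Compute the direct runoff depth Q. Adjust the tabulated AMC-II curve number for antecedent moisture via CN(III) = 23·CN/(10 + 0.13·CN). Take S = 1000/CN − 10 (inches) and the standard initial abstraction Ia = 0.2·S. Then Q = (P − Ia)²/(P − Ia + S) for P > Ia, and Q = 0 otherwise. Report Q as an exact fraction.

Q = 167075745001/21394265350 in ≈ 7.809 in

Wet (AMC III): CN(III) = 23·82/(10 + 0.13·82) = 1886/(1033/50) = 94300/1033 ≈ 91.288
Retention S: 1000/CN − 10 with CN=91.288 → S = 900/943 ≈ 0.954 in
Ia = 0.2·(900/943) = 180/943 in ≈ 0.191 in
Since P=8.860 > Ia=0.191: effective rainfall P−Ia = 408749/47150 in
Runoff Q = (P−Ia)²/(P−Ia+S) = (8.669)²/(8.669+0.954) = 167075745001/21394265350 ≈ 7.809 in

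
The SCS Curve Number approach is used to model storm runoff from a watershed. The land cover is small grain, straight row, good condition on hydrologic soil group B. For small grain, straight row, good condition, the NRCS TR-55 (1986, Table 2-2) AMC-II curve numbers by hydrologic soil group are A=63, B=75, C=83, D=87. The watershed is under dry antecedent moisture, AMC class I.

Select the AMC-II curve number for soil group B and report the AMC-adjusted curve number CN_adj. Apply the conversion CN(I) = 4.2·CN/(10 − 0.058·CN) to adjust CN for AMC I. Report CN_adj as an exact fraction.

CN_adj = 6300/113 ≈ 55.752

NRCS table: small grain, straight row, good condition, soil group B → CN(II) = 75
CN(I) from CN(II)=75: (4.2·75)/(10 − 0.058·75) = 6300/113 ≈ 55.752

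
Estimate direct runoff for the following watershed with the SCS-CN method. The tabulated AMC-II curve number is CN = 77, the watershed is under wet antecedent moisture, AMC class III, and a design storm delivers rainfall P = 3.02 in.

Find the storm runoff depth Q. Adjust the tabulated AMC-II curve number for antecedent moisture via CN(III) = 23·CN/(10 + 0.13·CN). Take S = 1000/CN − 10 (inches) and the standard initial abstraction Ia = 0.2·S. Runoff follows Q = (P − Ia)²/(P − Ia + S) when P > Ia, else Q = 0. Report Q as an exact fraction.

Q = 112933129/60163950 in ≈ 1.877 in

Wet (AMC III): CN(III) = 23·77/(10 + 0.13·77) = 1771/(2001/100) = 7700/87 ≈ 88.506
S = 1000/(7700/87) − 10 = 100/77 in ≈ 1.299 in
Ia = 0.2S: 0.2·1.299 = 0.260 in (exactly 20/77)
P − Ia = 3.020 − 0.260 = 10627/3850 ≈ 2.760 in (> 0, runoff occurs)
Q: (10627/3850)² ÷ (15627/3850) = 112933129/60163950 in (≈ 1.877 in)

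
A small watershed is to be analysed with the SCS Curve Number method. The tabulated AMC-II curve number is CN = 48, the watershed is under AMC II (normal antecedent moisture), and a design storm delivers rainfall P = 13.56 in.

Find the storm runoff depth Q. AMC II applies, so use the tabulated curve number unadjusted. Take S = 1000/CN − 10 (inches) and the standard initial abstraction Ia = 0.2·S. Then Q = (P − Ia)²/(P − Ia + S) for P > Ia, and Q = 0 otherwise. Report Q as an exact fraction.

Average conditions: CN = 48 (no AMC adjustment).
Retention S: 1000/CN − 10 with CN=48.000 → S = 65/6 ≈ 10.833 in
Ia = 0.2S: 0.2·10.833 = 2.167 in (exactly 13/6)
Excess rainfall: 13.560 − 2.167 = 11.393 in; P > Ia so Q > 0
Q: (1709/150)² ÷ (1667/75) = 2920681/500100 in (≈ 5.840 in)

Q = 2920681/500100 in ≈ 5.840 in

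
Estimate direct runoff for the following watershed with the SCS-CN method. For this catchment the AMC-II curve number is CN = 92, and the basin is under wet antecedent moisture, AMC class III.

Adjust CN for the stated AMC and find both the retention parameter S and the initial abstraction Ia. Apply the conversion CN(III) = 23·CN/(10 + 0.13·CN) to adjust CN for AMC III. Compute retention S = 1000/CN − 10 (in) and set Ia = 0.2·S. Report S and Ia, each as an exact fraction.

Wet (AMC III): CN(III) = 23·92/(10 + 0.13·92) = 2116/(549/25) = 52900/549 ≈ 96.357
S = 1000/(52900/549) − 10 = 200/529 in ≈ 0.378 in
Ia = 0.2S: 0.2·0.378 = 0.076 in (exactly 40/529)

S = 200/529 in ≈ 0.378 in; Ia = 40/529 in ≈ 0.076 in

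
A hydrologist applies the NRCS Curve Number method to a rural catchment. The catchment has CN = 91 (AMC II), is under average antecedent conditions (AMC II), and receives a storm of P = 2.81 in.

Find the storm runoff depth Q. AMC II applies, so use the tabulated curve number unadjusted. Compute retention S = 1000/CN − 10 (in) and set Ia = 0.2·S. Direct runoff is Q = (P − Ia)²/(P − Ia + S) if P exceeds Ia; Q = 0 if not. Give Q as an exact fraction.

Q = 565060441/298216100 in ≈ 1.895 in

CN(II) = 91; AMC II needs no correction.
Retention S: 1000/CN − 10 with CN=91.000 → S = 90/91 ≈ 0.989 in
Ia = 0.2S: 0.2·0.989 = 0.198 in (exactly 18/91)
P − Ia = 2.810 − 0.198 = 23771/9100 ≈ 2.612 in (> 0, runoff occurs)
Runoff Q = (P−Ia)²/(P−Ia+S) = (2.612)²/(2.612+0.989) = 565060441/298216100 ≈ 1.895 in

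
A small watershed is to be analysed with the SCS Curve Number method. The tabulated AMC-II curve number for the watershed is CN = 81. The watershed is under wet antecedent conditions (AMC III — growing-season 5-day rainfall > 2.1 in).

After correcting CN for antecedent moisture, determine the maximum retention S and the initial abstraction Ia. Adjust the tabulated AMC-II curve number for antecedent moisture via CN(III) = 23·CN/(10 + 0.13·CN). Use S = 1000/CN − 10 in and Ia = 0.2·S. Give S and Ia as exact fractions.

CN(III) from CN(II)=81: (23·81)/(10 + 0.13·81) = 186300/2053 ≈ 90.745
Max retention: S = 1000/(186300/2053) − 10 = 1900/1863 in (≈ 1.020 in)
Ia = 0.2S: 0.2·1.020 = 0.204 in (exactly 380/1863)

S = 1900/1863 in ≈ 1.020 in; Ia = 380/1863 in ≈ 0.204 in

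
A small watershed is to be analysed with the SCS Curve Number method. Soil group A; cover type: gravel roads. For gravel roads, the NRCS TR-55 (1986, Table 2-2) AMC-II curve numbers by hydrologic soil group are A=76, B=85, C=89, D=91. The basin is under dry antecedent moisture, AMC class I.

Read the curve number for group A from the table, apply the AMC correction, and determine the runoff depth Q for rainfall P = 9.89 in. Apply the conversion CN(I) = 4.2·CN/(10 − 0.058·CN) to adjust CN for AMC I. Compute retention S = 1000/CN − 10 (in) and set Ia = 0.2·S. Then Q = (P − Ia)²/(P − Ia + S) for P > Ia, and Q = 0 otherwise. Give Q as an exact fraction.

Q = 12440502369/2813442100 in ≈ 4.422 in

NRCS table: gravel roads, soil group A → CN(II) = 76
CN(I) from CN(II)=76: (4.2·76)/(10 − 0.058·76) = 13300/233 ≈ 57.082
Max retention: S = 1000/(13300/233) − 10 = 1000/133 in (≈ 7.519 in)
Initial abstraction Ia = S/5 = (1000/133)/5 = 200/133 ≈ 1.504 in
Excess rainfall: 9.890 − 1.504 = 8.386 in; P > Ia so Q > 0
Q: (111537/13300)² ÷ (211537/13300) = 12440502369/2813442100 in (≈ 4.422 in)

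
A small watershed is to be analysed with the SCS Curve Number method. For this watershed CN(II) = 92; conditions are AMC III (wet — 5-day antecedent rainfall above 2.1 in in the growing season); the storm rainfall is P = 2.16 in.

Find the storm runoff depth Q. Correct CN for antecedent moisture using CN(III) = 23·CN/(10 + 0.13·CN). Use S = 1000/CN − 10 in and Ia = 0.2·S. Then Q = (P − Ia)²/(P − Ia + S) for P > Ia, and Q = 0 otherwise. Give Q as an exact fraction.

Q = 379942178/215342675 in ≈ 1.764 in

Wet (AMC III): CN(III) = 23·92/(10 + 0.13·92) = 2116/(549/25) = 52900/549 ≈ 96.357
Retention S: 1000/CN − 10 with CN=96.357 → S = 200/529 ≈ 0.378 in
Ia = 0.2·(200/529) = 40/529 in ≈ 0.076 in
Since P=2.160 > Ia=0.076: effective rainfall P−Ia = 27566/13225 in
Q = (27566/13225)²/((27566/13225) + 200/529) = (759884356/174900625)/(32566/13225) = 379942178/215342675 in ≈ 1.764 in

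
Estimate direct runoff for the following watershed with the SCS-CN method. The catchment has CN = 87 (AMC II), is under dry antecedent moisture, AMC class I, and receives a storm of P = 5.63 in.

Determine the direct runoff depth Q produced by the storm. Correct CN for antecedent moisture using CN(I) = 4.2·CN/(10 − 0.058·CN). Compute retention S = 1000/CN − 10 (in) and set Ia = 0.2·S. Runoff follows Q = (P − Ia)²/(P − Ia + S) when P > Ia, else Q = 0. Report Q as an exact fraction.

Adjust CN=87 to AMC I: 4.2·87/(10 − 0.058·87) → (1827/5) ÷ (2477/500) = 182700/2477 ≈ 73.759
S = 1000/(182700/2477) − 10 = 6500/1827 in ≈ 3.558 in
Ia = 0.2S: 0.2·3.558 = 0.712 in (exactly 1300/1827)
Since P=5.630 > Ia=0.712: effective rainfall P−Ia = 898601/182700 in
Runoff Q = (P−Ia)²/(P−Ia+S) = (4.918)²/(4.918+3.558) = 807483757201/282929402700 ≈ 2.854 in

Q = 807483757201/282929402700 in ≈ 2.854 in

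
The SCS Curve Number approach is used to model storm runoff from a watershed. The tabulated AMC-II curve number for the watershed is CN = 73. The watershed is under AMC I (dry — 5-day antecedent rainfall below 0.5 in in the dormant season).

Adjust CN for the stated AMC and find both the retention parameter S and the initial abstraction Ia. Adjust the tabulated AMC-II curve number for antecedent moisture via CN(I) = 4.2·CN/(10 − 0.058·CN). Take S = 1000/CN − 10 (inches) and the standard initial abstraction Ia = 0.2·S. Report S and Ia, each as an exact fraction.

S = 4500/511 in ≈ 8.806 in; Ia = 900/511 in ≈ 1.761 in

Adjust CN=73 to AMC I: 4.2·73/(10 − 0.058·73) → (1533/5) ÷ (2883/500) = 51100/961 ≈ 53.174
Max retention: S = 1000/(51100/961) − 10 = 4500/511 in (≈ 8.806 in)
Ia = 0.2S: 0.2·8.806 = 1.761 in (exactly 900/511)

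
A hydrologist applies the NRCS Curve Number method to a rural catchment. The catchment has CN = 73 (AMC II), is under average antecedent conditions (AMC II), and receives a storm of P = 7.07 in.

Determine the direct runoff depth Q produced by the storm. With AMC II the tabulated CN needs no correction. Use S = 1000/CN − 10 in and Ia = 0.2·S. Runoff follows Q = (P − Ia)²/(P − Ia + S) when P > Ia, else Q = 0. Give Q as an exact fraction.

Average conditions: CN = 73 (no AMC adjustment).
S = 1000/73 − 10 = 270/73 in ≈ 3.699 in
Ia = 0.2S: 0.2·3.699 = 0.740 in (exactly 54/73)
P − Ia = 7.070 − 0.740 = 46211/7300 ≈ 6.330 in (> 0, runoff occurs)
Q: (46211/7300)² ÷ (73211/7300) = 2135456521/534440300 in (≈ 3.996 in)

Q = 2135456521/534440300 in ≈ 3.996 in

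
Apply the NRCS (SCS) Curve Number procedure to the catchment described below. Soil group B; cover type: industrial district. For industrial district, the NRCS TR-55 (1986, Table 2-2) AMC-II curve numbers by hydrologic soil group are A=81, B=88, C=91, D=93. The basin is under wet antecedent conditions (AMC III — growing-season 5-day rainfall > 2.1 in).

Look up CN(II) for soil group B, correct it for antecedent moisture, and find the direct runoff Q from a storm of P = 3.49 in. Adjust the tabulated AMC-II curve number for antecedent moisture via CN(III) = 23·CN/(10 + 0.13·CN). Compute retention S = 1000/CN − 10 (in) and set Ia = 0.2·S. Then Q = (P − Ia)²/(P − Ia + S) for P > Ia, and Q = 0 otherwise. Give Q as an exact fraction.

NRCS table: industrial district, soil group B → CN(II) = 88
CN(III) from CN(II)=88: (23·88)/(10 + 0.13·88) = 6325/67 ≈ 94.403
Retention S: 1000/CN − 10 with CN=94.403 → S = 150/253 ≈ 0.593 in
Ia = 0.2S: 0.2·0.593 = 0.119 in (exactly 30/253)
P − Ia = 3.490 − 0.119 = 85297/25300 ≈ 3.371 in (> 0, runoff occurs)
Runoff Q = (P−Ia)²/(P−Ia+S) = (3.371)²/(3.371+0.593) = 7275578209/2537514100 ≈ 2.867 in

Q = 7275578209/2537514100 in ≈ 2.867 in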